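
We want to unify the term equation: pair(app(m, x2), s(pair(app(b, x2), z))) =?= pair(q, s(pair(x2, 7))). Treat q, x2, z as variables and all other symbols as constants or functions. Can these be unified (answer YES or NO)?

NO

Decompose pair/2: app(m, x2) =?= q,  s(pair(app(b, x2), z)) =?= s(pair(x2, 7)).
Bind q := app(m, x2); no other remaining equation mentions q.
Decompose s/1: pair(app(b, x2), z) =?= pair(x2, 7).
Decompose pair/2: app(b, x2) =?= x2,  z =?= 7.
Occurs check fails: x2 occurs in app(b, x2); the equation x2 =?= app(b, x2) has no finite solution.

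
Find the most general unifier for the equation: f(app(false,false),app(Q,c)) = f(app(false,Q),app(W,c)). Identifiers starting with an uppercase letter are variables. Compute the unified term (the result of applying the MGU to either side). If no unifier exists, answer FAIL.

f(app(false,false),app(false,c))

Decompose f/2: app(false,false) = app(false,Q),  app(Q,c) = app(W,c).
Decompose app/2: false = false,  false = Q.
Delete trivial equation false = false.
Bind Q := false; substituting into the remaining equation gives: app(false,c) = app(W,c).
Decompose app/2: false = W,  c = c.
Bind W := false; no other remaining equation mentions W.
Delete trivial equation c = c.
Applying the MGU to either side gives f(app(false,false),app(false,c)).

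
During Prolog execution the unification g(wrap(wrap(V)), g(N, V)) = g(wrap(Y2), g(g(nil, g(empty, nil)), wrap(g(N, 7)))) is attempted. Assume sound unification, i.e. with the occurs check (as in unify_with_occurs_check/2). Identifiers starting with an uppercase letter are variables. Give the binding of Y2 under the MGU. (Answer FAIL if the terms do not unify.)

Decompose g/2: wrap(wrap(V)) = wrap(Y2),  g(N, V) = g(g(nil, g(empty, nil)), wrap(g(N, 7))).
Decompose wrap/1: wrap(V) = Y2.
Bind Y2 := wrap(V); no other remaining equation mentions Y2.
Decompose g/2: N = g(nil, g(empty, nil)),  V = wrap(g(N, 7)).
Bind N := g(nil, g(empty, nil)); substituting into the remaining equation gives: V = wrap(g(g(nil, g(empty, nil)), 7)).
Bind V := wrap(g(g(nil, g(empty, nil)), 7)). Substituting into the earlier binding gives Y2 := wrap(wrap(g(g(nil, g(empty, nil)), 7))).
MGU = { Y2 ↦ wrap(wrap(g(g(nil, g(empty, nil)), 7))), N ↦ g(nil, g(empty, nil)), V ↦ wrap(g(g(nil, g(empty, nil)), 7)) }, so Y2 ↦ wrap(wrap(g(g(nil, g(empty, nil)), 7))).

wrap(wrap(g(g(nil, g(empty, nil)), 7)))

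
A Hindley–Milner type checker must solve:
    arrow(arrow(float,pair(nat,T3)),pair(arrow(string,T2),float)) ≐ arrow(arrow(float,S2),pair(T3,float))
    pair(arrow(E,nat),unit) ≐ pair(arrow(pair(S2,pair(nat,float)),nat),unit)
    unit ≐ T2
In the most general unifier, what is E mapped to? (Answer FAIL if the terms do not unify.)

Decompose arrow/2: arrow(float,pair(nat,T3)) ≐ arrow(float,S2),  pair(arrow(string,T2),float) ≐ pair(T3,float).
Decompose arrow/2: float ≐ float,  pair(nat,T3) ≐ S2.
Delete trivial equation float ≐ float.
Bind S2 := pair(nat,T3); substituting into the one remaining equation that mentions S2 gives: pair(arrow(E,nat),unit) ≐ pair(arrow(pair(pair(nat,T3),pair(nat,float)),nat),unit).
Decompose pair/2: arrow(string,T2) ≐ T3,  float ≐ float.
Bind T3 := arrow(string,T2); substituting into the one remaining equation that mentions T3 gives: pair(arrow(E,nat),unit) ≐ pair(arrow(pair(pair(nat,arrow(string,T2)),pair(nat,float)),nat),unit). Substituting into the earlier binding gives S2 := pair(nat,arrow(string,T2)).
Delete trivial equation float ≐ float.
Decompose pair/2: arrow(E,nat) ≐ arrow(pair(pair(nat,arrow(string,T2)),pair(nat,float)),nat),  unit ≐ unit.
Decompose arrow/2: E ≐ pair(pair(nat,arrow(string,T2)),pair(nat,float)),  nat ≐ nat.
Bind E := pair(pair(nat,arrow(string,T2)),pair(nat,float)); no other remaining equation mentions E.
Delete trivial equation nat ≐ nat.
Delete trivial equation unit ≐ unit.
Bind T2 := unit. Substituting into the earlier bindings gives S2 := pair(nat,arrow(string,unit)), T3 := arrow(string,unit), E := pair(pair(nat,arrow(string,unit)),pair(nat,float)).
MGU = { S2 := pair(nat,arrow(string,unit)), T3 := arrow(string,unit), E := pair(pair(nat,arrow(string,unit)),pair(nat,float)), T2 := unit }, so E := pair(pair(nat,arrow(string,unit)),pair(nat,float)).

pair(pair(nat,arrow(string,unit)),pair(nat,float))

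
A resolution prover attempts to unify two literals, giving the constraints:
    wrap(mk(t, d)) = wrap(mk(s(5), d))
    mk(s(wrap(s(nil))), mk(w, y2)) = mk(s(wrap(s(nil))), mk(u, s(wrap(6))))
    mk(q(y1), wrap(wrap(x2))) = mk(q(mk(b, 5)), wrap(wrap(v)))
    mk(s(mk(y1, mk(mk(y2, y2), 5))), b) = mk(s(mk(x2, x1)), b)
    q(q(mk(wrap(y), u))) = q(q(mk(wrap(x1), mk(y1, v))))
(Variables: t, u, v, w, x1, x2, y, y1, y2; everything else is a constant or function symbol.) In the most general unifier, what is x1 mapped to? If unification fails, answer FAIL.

mk(mk(s(wrap(6)), s(wrap(6))), 5)

Decompose wrap/1: mk(t, d) = mk(s(5), d).
Decompose mk/2: t = s(5),  d = d.
Bind t := s(5); no other remaining equation mentions t.
Delete trivial equation d = d.
Decompose mk/2: s(wrap(s(nil))) = s(wrap(s(nil))),  mk(w, y2) = mk(u, s(wrap(6))).
Delete trivial equation s(wrap(s(nil))) = s(wrap(s(nil))).
Decompose mk/2: w = u,  y2 = s(wrap(6)).
Bind w := u; no other remaining equation mentions w.
Bind y2 := s(wrap(6)); substituting into the one remaining equation that mentions y2 gives: mk(s(mk(y1, mk(mk(s(wrap(6)), s(wrap(6))), 5))), b) = mk(s(mk(x2, x1)), b).
Decompose mk/2: q(y1) = q(mk(b, 5)),  wrap(wrap(x2)) = wrap(wrap(v)).
Decompose q/1: y1 = mk(b, 5).
Bind y1 := mk(b, 5); substituting into the 2 remaining equations that mention y1 gives: mk(s(mk(mk(b, 5), mk(mk(s(wrap(6)), s(wrap(6))), 5))), b) = mk(s(mk(x2, x1)), b),  q(q(mk(wrap(y), u))) = q(q(mk(wrap(x1), mk(mk(b, 5), v)))).
Decompose wrap/1: wrap(x2) = wrap(v).
Decompose wrap/1: x2 = v.
Bind x2 := v; substituting into the one remaining equation that mentions x2 gives: mk(s(mk(mk(b, 5), mk(mk(s(wrap(6)), s(wrap(6))), 5))), b) = mk(s(mk(v, x1)), b).
Decompose mk/2: s(mk(mk(b, 5), mk(mk(s(wrap(6)), s(wrap(6))), 5))) = s(mk(v, x1)),  b = b.
Decompose s/1: mk(mk(b, 5), mk(mk(s(wrap(6)), s(wrap(6))), 5)) = mk(v, x1).
Decompose mk/2: mk(b, 5) = v,  mk(mk(s(wrap(6)), s(wrap(6))), 5) = x1.
Bind v := mk(b, 5); substituting into the one remaining equation that mentions v gives: q(q(mk(wrap(y), u))) = q(q(mk(wrap(x1), mk(mk(b, 5), mk(b, 5))))). Substituting into the earlier binding gives x2 := mk(b, 5).
Bind x1 := mk(mk(s(wrap(6)), s(wrap(6))), 5); substituting into the one remaining equation that mentions x1 gives: q(q(mk(wrap(y), u))) = q(q(mk(wrap(mk(mk(s(wrap(6)), s(wrap(6))), 5)), mk(mk(b, 5), mk(b, 5))))).
Delete trivial equation b = b.
Decompose q/1: q(mk(wrap(y), u)) = q(mk(wrap(mk(mk(s(wrap(6)), s(wrap(6))), 5)), mk(mk(b, 5), mk(b, 5)))).
Decompose q/1: mk(wrap(y), u) = mk(wrap(mk(mk(s(wrap(6)), s(wrap(6))), 5)), mk(mk(b, 5), mk(b, 5))).
Decompose mk/2: wrap(y) = wrap(mk(mk(s(wrap(6)), s(wrap(6))), 5)),  u = mk(mk(b, 5), mk(b, 5)).
Decompose wrap/1: y = mk(mk(s(wrap(6)), s(wrap(6))), 5).
Bind y := mk(mk(s(wrap(6)), s(wrap(6))), 5); no other remaining equation mentions y.
Bind u := mk(mk(b, 5), mk(b, 5)). Substituting into the earlier binding gives w := mk(mk(b, 5), mk(b, 5)).
MGU = { t := s(5), w := mk(mk(b, 5), mk(b, 5)), y2 := s(wrap(6)), y1 := mk(b, 5), x2 := mk(b, 5), v := mk(b, 5), x1 := mk(mk(s(wrap(6)), s(wrap(6))), 5), y := mk(mk(s(wrap(6)), s(wrap(6))), 5), u := mk(mk(b, 5), mk(b, 5)) }, so x1 := mk(mk(s(wrap(6)), s(wrap(6))), 5).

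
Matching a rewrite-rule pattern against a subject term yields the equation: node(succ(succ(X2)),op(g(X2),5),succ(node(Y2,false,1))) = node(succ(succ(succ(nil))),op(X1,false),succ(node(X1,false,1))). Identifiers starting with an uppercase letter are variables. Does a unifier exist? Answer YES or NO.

NO

Decompose node/3: succ(succ(X2)) = succ(succ(succ(nil))),  op(g(X2),5) = op(X1,false),  succ(node(Y2,false,1)) = succ(node(X1,false,1)).
Decompose succ/1: succ(X2) = succ(succ(nil)).
Decompose succ/1: X2 = succ(nil).
Bind X2 := succ(nil); substituting into the one remaining equation that mentions X2 gives: op(g(succ(nil)),5) = op(X1,false).
Decompose op/2: g(succ(nil)) = X1,  5 = false.
Bind X1 := g(succ(nil)); substituting into the one remaining equation that mentions X1 gives: succ(node(Y2,false,1)) = succ(node(g(succ(nil)),false,1)).
Clash: constants 5 and false differ; no unifier exists.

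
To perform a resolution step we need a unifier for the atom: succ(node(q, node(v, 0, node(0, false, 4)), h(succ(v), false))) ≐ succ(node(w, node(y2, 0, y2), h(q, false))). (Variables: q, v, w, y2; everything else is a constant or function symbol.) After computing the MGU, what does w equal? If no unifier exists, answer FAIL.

succ(node(0, false, 4))

Decompose succ/1: node(q, node(v, 0, node(0, false, 4)), h(succ(v), false)) ≐ node(w, node(y2, 0, y2), h(q, false)).
Decompose node/3: q ≐ w,  node(v, 0, node(0, false, 4)) ≐ node(y2, 0, y2),  h(succ(v), false) ≐ h(q, false).
Bind q := w; substituting into the one remaining equation that mentions q gives: h(succ(v), false) ≐ h(w, false).
Decompose node/3: v ≐ y2,  0 ≐ 0,  node(0, false, 4) ≐ y2.
Bind v := y2; substituting into the one remaining equation that mentions v gives: h(succ(y2), false) ≐ h(w, false).
Delete trivial equation 0 ≐ 0.
Bind y2 := node(0, false, 4); substituting into the remaining equation gives: h(succ(node(0, false, 4)), false) ≐ h(w, false). Substituting into the earlier binding gives v := node(0, false, 4).
Decompose h/2: succ(node(0, false, 4)) ≐ w,  false ≐ false.
Bind w := succ(node(0, false, 4)); no other remaining equation mentions w. Substituting into the earlier binding gives q := succ(node(0, false, 4)).
Delete trivial equation false ≐ false.
MGU = { q -> succ(node(0, false, 4)), v -> node(0, false, 4), y2 -> node(0, false, 4), w -> succ(node(0, false, 4)) }, so w -> succ(node(0, false, 4)).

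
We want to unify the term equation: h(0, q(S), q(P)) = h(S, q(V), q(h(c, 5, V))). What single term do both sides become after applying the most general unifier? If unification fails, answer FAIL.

h(0, q(0), q(h(c, 5, 0)))

Decompose h/3: 0 = S,  q(S) = q(V),  q(P) = q(h(c, 5, V)).
Bind S := 0; substituting into the one remaining equation that mentions S gives: q(0) = q(V).
Decompose q/1: 0 = V.
Bind V := 0; substituting into the remaining equation gives: q(P) = q(h(c, 5, 0)).
Decompose q/1: P = h(c, 5, 0).
Bind P := h(c, 5, 0).
Applying the MGU to either side gives h(0, q(0), q(h(c, 5, 0))).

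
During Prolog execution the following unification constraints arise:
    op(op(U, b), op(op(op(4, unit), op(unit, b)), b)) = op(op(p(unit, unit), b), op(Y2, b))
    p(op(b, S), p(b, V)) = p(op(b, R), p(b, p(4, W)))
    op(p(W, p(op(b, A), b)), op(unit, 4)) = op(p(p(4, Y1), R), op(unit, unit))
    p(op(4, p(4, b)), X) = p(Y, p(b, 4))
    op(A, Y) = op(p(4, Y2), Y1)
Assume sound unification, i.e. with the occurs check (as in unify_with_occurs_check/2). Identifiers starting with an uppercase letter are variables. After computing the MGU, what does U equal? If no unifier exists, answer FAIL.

FAIL

Decompose op/2: op(U, b) = op(p(unit, unit), b),  op(op(op(4, unit), op(unit, b)), b) = op(Y2, b).
Decompose op/2: U = p(unit, unit),  b = b.
Bind U := p(unit, unit); no other remaining equation mentions U.
Delete trivial equation b = b.
Decompose op/2: op(op(4, unit), op(unit, b)) = Y2,  b = b.
Bind Y2 := op(op(4, unit), op(unit, b)); substituting into the one remaining equation that mentions Y2 gives: op(A, Y) = op(p(4, op(op(4, unit), op(unit, b))), Y1).
Delete trivial equation b = b.
Decompose p/2: op(b, S) = op(b, R),  p(b, V) = p(b, p(4, W)).
Decompose op/2: b = b,  S = R.
Delete trivial equation b = b.
Bind S := R; no other remaining equation mentions S.
Decompose p/2: b = b,  V = p(4, W).
Delete trivial equation b = b.
Bind V := p(4, W); no other remaining equation mentions V.
Decompose op/2: p(W, p(op(b, A), b)) = p(p(4, Y1), R),  op(unit, 4) = op(unit, unit).
Decompose p/2: W = p(4, Y1),  p(op(b, A), b) = R.
Bind W := p(4, Y1); no other remaining equation mentions W. Substituting into the earlier binding gives V := p(4, p(4, Y1)).
Bind R := p(op(b, A), b); no other remaining equation mentions R. Substituting into the earlier binding gives S := p(op(b, A), b).
Decompose op/2: unit = unit,  4 = unit.
Delete trivial equation unit = unit.
Clash: constants 4 and unit differ; no unifier exists.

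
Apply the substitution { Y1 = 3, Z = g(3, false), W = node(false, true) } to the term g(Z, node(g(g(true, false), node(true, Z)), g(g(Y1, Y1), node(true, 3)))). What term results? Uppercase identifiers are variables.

Replace each occurrence of Y1 with 3.
Replace each occurrence of Z with g(3, false).
Result: g(g(3, false), node(g(g(true, false), node(true, g(3, false))), g(g(3, 3), node(true, 3)))).

g(g(3, false), node(g(g(true, false), node(true, g(3, false))), g(g(3, 3), node(true, 3))))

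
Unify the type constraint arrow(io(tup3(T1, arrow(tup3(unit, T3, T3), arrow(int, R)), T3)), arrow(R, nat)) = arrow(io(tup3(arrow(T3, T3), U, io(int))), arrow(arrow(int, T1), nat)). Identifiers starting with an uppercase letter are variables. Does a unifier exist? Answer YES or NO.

YES

Decompose arrow/2: io(tup3(T1, arrow(tup3(unit, T3, T3), arrow(int, R)), T3)) = io(tup3(arrow(T3, T3), U, io(int))),  arrow(R, nat) = arrow(arrow(int, T1), nat).
Decompose io/1: tup3(T1, arrow(tup3(unit, T3, T3), arrow(int, R)), T3) = tup3(arrow(T3, T3), U, io(int)).
Decompose tup3/3: T1 = arrow(T3, T3),  arrow(tup3(unit, T3, T3), arrow(int, R)) = U,  T3 = io(int).
Bind T1 := arrow(T3, T3); substituting into the one remaining equation that mentions T1 gives: arrow(R, nat) = arrow(arrow(int, arrow(T3, T3)), nat).
Bind U := arrow(tup3(unit, T3, T3), arrow(int, R)); no other remaining equation mentions U.
Bind T3 := io(int); substituting into the remaining equation gives: arrow(R, nat) = arrow(arrow(int, arrow(io(int), io(int))), nat). Substituting into the earlier bindings gives T1 := arrow(io(int), io(int)), U := arrow(tup3(unit, io(int), io(int)), arrow(int, R)).
Decompose arrow/2: R = arrow(int, arrow(io(int), io(int))),  nat = nat.
Bind R := arrow(int, arrow(io(int), io(int))); no other remaining equation mentions R. Substituting into the earlier binding gives U := arrow(tup3(unit, io(int), io(int)), arrow(int, arrow(int, arrow(io(int), io(int))))).
Delete trivial equation nat = nat.
No equations remain and no clash or occurs-check failure arose, so a unifier exists.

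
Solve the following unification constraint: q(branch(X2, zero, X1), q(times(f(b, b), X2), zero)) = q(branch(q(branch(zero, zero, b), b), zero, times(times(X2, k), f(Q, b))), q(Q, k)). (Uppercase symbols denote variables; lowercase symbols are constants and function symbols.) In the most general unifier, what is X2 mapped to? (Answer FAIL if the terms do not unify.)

Decompose q/2: branch(X2, zero, X1) = branch(q(branch(zero, zero, b), b), zero, times(times(X2, k), f(Q, b))),  q(times(f(b, b), X2), zero) = q(Q, k).
Decompose branch/3: X2 = q(branch(zero, zero, b), b),  zero = zero,  X1 = times(times(X2, k), f(Q, b)).
Bind X2 := q(branch(zero, zero, b), b); substituting into the 2 remaining equations that mention X2 gives: X1 = times(times(q(branch(zero, zero, b), b), k), f(Q, b)),  q(times(f(b, b), q(branch(zero, zero, b), b)), zero) = q(Q, k).
Delete trivial equation zero = zero.
Bind X1 := times(times(q(branch(zero, zero, b), b), k), f(Q, b)); no other remaining equation mentions X1.
Decompose q/2: times(f(b, b), q(branch(zero, zero, b), b)) = Q,  zero = k.
Bind Q := times(f(b, b), q(branch(zero, zero, b), b)); no other remaining equation mentions Q. Substituting into the earlier binding gives X1 := times(times(q(branch(zero, zero, b), b), k), f(times(f(b, b), q(branch(zero, zero, b), b)), b)).
Clash: constants zero and k differ; no unifier exists.

FAIL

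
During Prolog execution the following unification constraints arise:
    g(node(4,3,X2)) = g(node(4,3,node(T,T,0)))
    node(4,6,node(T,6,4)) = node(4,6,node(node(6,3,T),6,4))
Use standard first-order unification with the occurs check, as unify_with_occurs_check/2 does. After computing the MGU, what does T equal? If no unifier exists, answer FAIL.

FAIL

Decompose g/1: node(4,3,X2) = node(4,3,node(T,T,0)).
Decompose node/3: 4 = 4,  3 = 3,  X2 = node(T,T,0).
Delete trivial equation 4 = 4.
Delete trivial equation 3 = 3.
Bind X2 := node(T,T,0); no other remaining equation mentions X2.
Decompose node/3: 4 = 4,  6 = 6,  node(T,6,4) = node(node(6,3,T),6,4).
Delete trivial equation 4 = 4.
Delete trivial equation 6 = 6.
Decompose node/3: T = node(6,3,T),  6 = 6,  4 = 4.
Occurs check fails: T occurs in node(6,3,T); the equation T = node(6,3,T) has no finite solution.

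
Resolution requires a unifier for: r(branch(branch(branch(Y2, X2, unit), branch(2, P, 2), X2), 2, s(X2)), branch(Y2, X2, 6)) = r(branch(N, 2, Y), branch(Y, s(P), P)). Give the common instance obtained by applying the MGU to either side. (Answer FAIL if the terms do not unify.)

Decompose r/2: branch(branch(branch(Y2, X2, unit), branch(2, P, 2), X2), 2, s(X2)) = branch(N, 2, Y),  branch(Y2, X2, 6) = branch(Y, s(P), P).
Decompose branch/3: branch(branch(Y2, X2, unit), branch(2, P, 2), X2) = N,  2 = 2,  s(X2) = Y.
Bind N := branch(branch(Y2, X2, unit), branch(2, P, 2), X2); no other remaining equation mentions N.
Delete trivial equation 2 = 2.
Bind Y := s(X2); substituting into the remaining equation gives: branch(Y2, X2, 6) = branch(s(X2), s(P), P).
Decompose branch/3: Y2 = s(X2),  X2 = s(P),  6 = P.
Bind Y2 := s(X2); no other remaining equation mentions Y2. Substituting into the earlier binding gives N := branch(branch(s(X2), X2, unit), branch(2, P, 2), X2).
Bind X2 := s(P); no other remaining equation mentions X2. Substituting into the earlier bindings gives N := branch(branch(s(s(P)), s(P), unit), branch(2, P, 2), s(P)), Y := s(s(P)), Y2 := s(s(P)).
Bind P := 6. Substituting into the earlier bindings gives N := branch(branch(s(s(6)), s(6), unit), branch(2, 6, 2), s(6)), Y := s(s(6)), Y2 := s(s(6)), X2 := s(6).
Applying the MGU to either side gives r(branch(branch(branch(s(s(6)), s(6), unit), branch(2, 6, 2), s(6)), 2, s(s(6))), branch(s(s(6)), s(6), 6)).

r(branch(branch(branch(s(s(6)), s(6), unit), branch(2, 6, 2), s(6)), 2, s(s(6))), branch(s(s(6)), s(6), 6))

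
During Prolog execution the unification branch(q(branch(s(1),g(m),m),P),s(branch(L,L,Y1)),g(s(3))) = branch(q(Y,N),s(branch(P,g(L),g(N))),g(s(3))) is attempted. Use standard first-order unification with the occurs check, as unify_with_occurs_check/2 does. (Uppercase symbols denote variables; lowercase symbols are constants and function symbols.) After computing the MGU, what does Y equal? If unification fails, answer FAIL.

Decompose branch/3: q(branch(s(1),g(m),m),P) = q(Y,N),  s(branch(L,L,Y1)) = s(branch(P,g(L),g(N))),  g(s(3)) = g(s(3)).
Decompose q/2: branch(s(1),g(m),m) = Y,  P = N.
Bind Y := branch(s(1),g(m),m); no other remaining equation mentions Y.
Bind P := N; substituting into the one remaining equation that mentions P gives: s(branch(L,L,Y1)) = s(branch(N,g(L),g(N))).
Decompose s/1: branch(L,L,Y1) = branch(N,g(L),g(N)).
Decompose branch/3: L = N,  L = g(L),  Y1 = g(N).
Bind L := N; substituting into the one remaining equation that mentions L gives: N = g(N).
Occurs check fails: N occurs in g(N); the equation N = g(N) has no finite solution.

FAIL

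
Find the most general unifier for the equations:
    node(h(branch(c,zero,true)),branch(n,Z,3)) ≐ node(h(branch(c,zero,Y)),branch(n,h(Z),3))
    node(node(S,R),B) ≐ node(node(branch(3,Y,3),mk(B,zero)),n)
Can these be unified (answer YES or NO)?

NO

Decompose node/2: h(branch(c,zero,true)) ≐ h(branch(c,zero,Y)),  branch(n,Z,3) ≐ branch(n,h(Z),3).
Decompose h/1: branch(c,zero,true) ≐ branch(c,zero,Y).
Decompose branch/3: c ≐ c,  zero ≐ zero,  true ≐ Y.
Delete trivial equation c ≐ c.
Delete trivial equation zero ≐ zero.
Bind Y := true; substituting into the one remaining equation that mentions Y gives: node(node(S,R),B) ≐ node(node(branch(3,true,3),mk(B,zero)),n).
Decompose branch/3: n ≐ n,  Z ≐ h(Z),  3 ≐ 3.
Delete trivial equation n ≐ n.
Occurs check fails: Z occurs in h(Z); the equation Z ≐ h(Z) has no finite solution.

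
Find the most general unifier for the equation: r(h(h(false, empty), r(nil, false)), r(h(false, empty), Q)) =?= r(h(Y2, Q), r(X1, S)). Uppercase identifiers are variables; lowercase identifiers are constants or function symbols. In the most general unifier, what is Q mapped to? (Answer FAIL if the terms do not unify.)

r(nil, false)

Decompose r/2: h(h(false, empty), r(nil, false)) =?= h(Y2, Q),  r(h(false, empty), Q) =?= r(X1, S).
Decompose h/2: h(false, empty) =?= Y2,  r(nil, false) =?= Q.
Bind Y2 := h(false, empty); no other remaining equation mentions Y2.
Bind Q := r(nil, false); substituting into the remaining equation gives: r(h(false, empty), r(nil, false)) =?= r(X1, S).
Decompose r/2: h(false, empty) =?= X1,  r(nil, false) =?= S.
Bind X1 := h(false, empty); no other remaining equation mentions X1.
Bind S := r(nil, false).
MGU = { Y2 ↦ h(false, empty), Q ↦ r(nil, false), X1 ↦ h(false, empty), S ↦ r(nil, false) }, so Q ↦ r(nil, false).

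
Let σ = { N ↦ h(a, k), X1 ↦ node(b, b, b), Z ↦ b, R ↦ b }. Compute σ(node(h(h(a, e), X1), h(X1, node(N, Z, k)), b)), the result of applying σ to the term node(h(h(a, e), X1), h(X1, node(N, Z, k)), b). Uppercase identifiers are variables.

Replace each occurrence of N with h(a, k).
Replace each occurrence of X1 with node(b, b, b).
Replace each occurrence of Z with b.
Result: node(h(h(a, e), node(b, b, b)), h(node(b, b, b), node(h(a, k), b, k)), b).

node(h(h(a, e), node(b, b, b)), h(node(b, b, b), node(h(a, k), b, k)), b)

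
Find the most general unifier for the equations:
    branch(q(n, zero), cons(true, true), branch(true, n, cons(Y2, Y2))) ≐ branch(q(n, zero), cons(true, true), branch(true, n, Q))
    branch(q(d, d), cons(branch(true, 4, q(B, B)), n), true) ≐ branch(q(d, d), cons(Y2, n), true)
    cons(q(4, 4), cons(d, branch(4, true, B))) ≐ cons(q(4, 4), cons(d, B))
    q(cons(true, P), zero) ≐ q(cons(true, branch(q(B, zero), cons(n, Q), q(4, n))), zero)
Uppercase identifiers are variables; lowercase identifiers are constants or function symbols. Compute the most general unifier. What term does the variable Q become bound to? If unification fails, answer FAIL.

FAIL

Decompose branch/3: q(n, zero) ≐ q(n, zero),  cons(true, true) ≐ cons(true, true),  branch(true, n, cons(Y2, Y2)) ≐ branch(true, n, Q).
Delete trivial equation q(n, zero) ≐ q(n, zero).
Delete trivial equation cons(true, true) ≐ cons(true, true).
Decompose branch/3: true ≐ true,  n ≐ n,  cons(Y2, Y2) ≐ Q.
Delete trivial equation true ≐ true.
Delete trivial equation n ≐ n.
Bind Q := cons(Y2, Y2); substituting into the one remaining equation that mentions Q gives: q(cons(true, P), zero) ≐ q(cons(true, branch(q(B, zero), cons(n, cons(Y2, Y2)), q(4, n))), zero).
Decompose branch/3: q(d, d) ≐ q(d, d),  cons(branch(true, 4, q(B, B)), n) ≐ cons(Y2, n),  true ≐ true.
Delete trivial equation q(d, d) ≐ q(d, d).
Decompose cons/2: branch(true, 4, q(B, B)) ≐ Y2,  n ≐ n.
Bind Y2 := branch(true, 4, q(B, B)); substituting into the one remaining equation that mentions Y2 gives: q(cons(true, P), zero) ≐ q(cons(true, branch(q(B, zero), cons(n, cons(branch(true, 4, q(B, B)), branch(true, 4, q(B, B)))), q(4, n))), zero). Substituting into the earlier binding gives Q := cons(branch(true, 4, q(B, B)), branch(true, 4, q(B, B))).
Delete trivial equation n ≐ n.
Delete trivial equation true ≐ true.
Decompose cons/2: q(4, 4) ≐ q(4, 4),  cons(d, branch(4, true, B)) ≐ cons(d, B).
Delete trivial equation q(4, 4) ≐ q(4, 4).
Decompose cons/2: d ≐ d,  branch(4, true, B) ≐ B.
Delete trivial equation d ≐ d.
Occurs check fails: B occurs in branch(4, true, B); the equation B ≐ branch(4, true, B) has no finite solution.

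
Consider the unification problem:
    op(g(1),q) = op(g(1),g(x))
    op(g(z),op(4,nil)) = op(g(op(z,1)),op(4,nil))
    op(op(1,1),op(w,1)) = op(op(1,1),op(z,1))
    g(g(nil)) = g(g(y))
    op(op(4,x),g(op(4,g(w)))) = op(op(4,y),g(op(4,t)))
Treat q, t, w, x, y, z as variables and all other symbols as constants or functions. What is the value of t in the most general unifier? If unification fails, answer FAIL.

FAIL

Decompose op/2: g(1) = g(1),  q = g(x).
Delete trivial equation g(1) = g(1).
Bind q := g(x); no other remaining equation mentions q.
Decompose op/2: g(z) = g(op(z,1)),  op(4,nil) = op(4,nil).
Decompose g/1: z = op(z,1).
Occurs check fails: z occurs in op(z,1); the equation z = op(z,1) has no finite solution.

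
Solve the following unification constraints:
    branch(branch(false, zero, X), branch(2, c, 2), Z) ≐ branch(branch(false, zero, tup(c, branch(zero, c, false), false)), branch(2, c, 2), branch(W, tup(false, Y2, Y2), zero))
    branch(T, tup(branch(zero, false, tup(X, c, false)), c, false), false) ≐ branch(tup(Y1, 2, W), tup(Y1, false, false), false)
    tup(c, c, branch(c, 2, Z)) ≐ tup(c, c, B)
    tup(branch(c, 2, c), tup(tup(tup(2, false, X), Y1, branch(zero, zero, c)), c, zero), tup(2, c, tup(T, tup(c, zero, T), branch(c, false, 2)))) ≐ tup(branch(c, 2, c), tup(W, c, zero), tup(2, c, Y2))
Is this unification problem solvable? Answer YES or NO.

NO

Decompose branch/3: branch(false, zero, X) ≐ branch(false, zero, tup(c, branch(zero, c, false), false)),  branch(2, c, 2) ≐ branch(2, c, 2),  Z ≐ branch(W, tup(false, Y2, Y2), zero).
Decompose branch/3: false ≐ false,  zero ≐ zero,  X ≐ tup(c, branch(zero, c, false), false).
Delete trivial equation false ≐ false.
Delete trivial equation zero ≐ zero.
Bind X := tup(c, branch(zero, c, false), false); substituting into the 2 remaining equations that mention X gives: branch(T, tup(branch(zero, false, tup(tup(c, branch(zero, c, false), false), c, false)), c, false), false) ≐ branch(tup(Y1, 2, W), tup(Y1, false, false), false),  tup(branch(c, 2, c), tup(tup(tup(2, false, tup(c, branch(zero, c, false), false)), Y1, branch(zero, zero, c)), c, zero), tup(2, c, tup(T, tup(c, zero, T), branch(c, false, 2)))) ≐ tup(branch(c, 2, c), tup(W, c, zero), tup(2, c, Y2)).
Delete trivial equation branch(2, c, 2) ≐ branch(2, c, 2).
Bind Z := branch(W, tup(false, Y2, Y2), zero); substituting into the one remaining equation that mentions Z gives: tup(c, c, branch(c, 2, branch(W, tup(false, Y2, Y2), zero))) ≐ tup(c, c, B).
Decompose branch/3: T ≐ tup(Y1, 2, W),  tup(branch(zero, false, tup(tup(c, branch(zero, c, false), false), c, false)), c, false) ≐ tup(Y1, false, false),  false ≐ false.
Bind T := tup(Y1, 2, W); substituting into the one remaining equation that mentions T gives: tup(branch(c, 2, c), tup(tup(tup(2, false, tup(c, branch(zero, c, false), false)), Y1, branch(zero, zero, c)), c, zero), tup(2, c, tup(tup(Y1, 2, W), tup(c, zero, tup(Y1, 2, W)), branch(c, false, 2)))) ≐ tup(branch(c, 2, c), tup(W, c, zero), tup(2, c, Y2)).
Decompose tup/3: branch(zero, false, tup(tup(c, branch(zero, c, false), false), c, false)) ≐ Y1,  c ≐ false,  false ≐ false.
Bind Y1 := branch(zero, false, tup(tup(c, branch(zero, c, false), false), c, false)); substituting into the one remaining equation that mentions Y1 gives: tup(branch(c, 2, c), tup(tup(tup(2, false, tup(c, branch(zero, c, false), false)), branch(zero, false, tup(tup(c, branch(zero, c, false), false), c, false)), branch(zero, zero, c)), c, zero), tup(2, c, tup(tup(branch(zero, false, tup(tup(c, branch(zero, c, false), false), c, false)), 2, W), tup(c, zero, tup(branch(zero, false, tup(tup(c, branch(zero, c, false), false), c, false)), 2, W)), branch(c, false, 2)))) ≐ tup(branch(c, 2, c), tup(W, c, zero), tup(2, c, Y2)). Substituting into the earlier binding gives T := tup(branch(zero, false, tup(tup(c, branch(zero, c, false), false), c, false)), 2, W).
Clash: constants c and false differ; no unifier exists.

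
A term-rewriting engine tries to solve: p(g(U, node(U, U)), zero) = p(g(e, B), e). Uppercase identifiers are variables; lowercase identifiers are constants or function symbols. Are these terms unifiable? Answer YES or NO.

NO

Decompose p/2: g(U, node(U, U)) = g(e, B),  zero = e.
Decompose g/2: U = e,  node(U, U) = B.
Bind U := e; substituting into the one remaining equation that mentions U gives: node(e, e) = B.
Bind B := node(e, e); no other remaining equation mentions B.
Clash: constants zero and e differ; no unifier exists.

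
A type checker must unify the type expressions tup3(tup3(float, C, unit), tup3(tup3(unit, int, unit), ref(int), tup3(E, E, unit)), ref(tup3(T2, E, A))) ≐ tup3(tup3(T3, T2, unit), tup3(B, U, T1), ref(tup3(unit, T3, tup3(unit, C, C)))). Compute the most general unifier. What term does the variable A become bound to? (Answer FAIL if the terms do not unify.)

tup3(unit, unit, unit)

Decompose tup3/3: tup3(float, C, unit) ≐ tup3(T3, T2, unit),  tup3(tup3(unit, int, unit), ref(int), tup3(E, E, unit)) ≐ tup3(B, U, T1),  ref(tup3(T2, E, A)) ≐ ref(tup3(unit, T3, tup3(unit, C, C))).
Decompose tup3/3: float ≐ T3,  C ≐ T2,  unit ≐ unit.
Bind T3 := float; substituting into the one remaining equation that mentions T3 gives: ref(tup3(T2, E, A)) ≐ ref(tup3(unit, float, tup3(unit, C, C))).
Bind C := T2; substituting into the one remaining equation that mentions C gives: ref(tup3(T2, E, A)) ≐ ref(tup3(unit, float, tup3(unit, T2, T2))).
Delete trivial equation unit ≐ unit.
Decompose tup3/3: tup3(unit, int, unit) ≐ B,  ref(int) ≐ U,  tup3(E, E, unit) ≐ T1.
Bind B := tup3(unit, int, unit); no other remaining equation mentions B.
Bind U := ref(int); no other remaining equation mentions U.
Bind T1 := tup3(E, E, unit); no other remaining equation mentions T1.
Decompose ref/1: tup3(T2, E, A) ≐ tup3(unit, float, tup3(unit, T2, T2)).
Decompose tup3/3: T2 ≐ unit,  E ≐ float,  A ≐ tup3(unit, T2, T2).
Bind T2 := unit; substituting into the one remaining equation that mentions T2 gives: A ≐ tup3(unit, unit, unit). Substituting into the earlier binding gives C := unit.
Bind E := float; no other remaining equation mentions E. Substituting into the earlier binding gives T1 := tup3(float, float, unit).
Bind A := tup3(unit, unit, unit).
MGU = { T3 := float, C := unit, B := tup3(unit, int, unit), U := ref(int), T1 := tup3(float, float, unit), T2 := unit, E := float, A := tup3(unit, unit, unit) }, so A := tup3(unit, unit, unit).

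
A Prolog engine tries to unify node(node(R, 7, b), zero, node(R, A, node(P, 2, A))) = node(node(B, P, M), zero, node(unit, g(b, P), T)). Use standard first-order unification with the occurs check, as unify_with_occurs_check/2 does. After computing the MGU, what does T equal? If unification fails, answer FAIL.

node(7, 2, g(b, 7))

Decompose node/3: node(R, 7, b) = node(B, P, M),  zero = zero,  node(R, A, node(P, 2, A)) = node(unit, g(b, P), T).
Decompose node/3: R = B,  7 = P,  b = M.
Bind R := B; substituting into the one remaining equation that mentions R gives: node(B, A, node(P, 2, A)) = node(unit, g(b, P), T).
Bind P := 7; substituting into the one remaining equation that mentions P gives: node(B, A, node(7, 2, A)) = node(unit, g(b, 7), T).
Bind M := b; no other remaining equation mentions M.
Delete trivial equation zero = zero.
Decompose node/3: B = unit,  A = g(b, 7),  node(7, 2, A) = T.
Bind B := unit; no other remaining equation mentions B. Substituting into the earlier binding gives R := unit.
Bind A := g(b, 7); substituting into the remaining equation gives: node(7, 2, g(b, 7)) = T.
Bind T := node(7, 2, g(b, 7)).
MGU = { R ↦ unit, P ↦ 7, M ↦ b, B ↦ unit, A ↦ g(b, 7), T ↦ node(7, 2, g(b, 7)) }, so T ↦ node(7, 2, g(b, 7)).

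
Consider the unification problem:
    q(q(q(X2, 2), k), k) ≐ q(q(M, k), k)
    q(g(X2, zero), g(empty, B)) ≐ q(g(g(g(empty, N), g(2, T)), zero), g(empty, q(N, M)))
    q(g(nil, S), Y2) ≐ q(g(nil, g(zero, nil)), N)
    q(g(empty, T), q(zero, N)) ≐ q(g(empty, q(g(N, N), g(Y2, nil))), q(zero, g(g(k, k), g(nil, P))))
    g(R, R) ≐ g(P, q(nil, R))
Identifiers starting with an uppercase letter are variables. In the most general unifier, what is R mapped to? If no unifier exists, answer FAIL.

FAIL

Decompose q/2: q(q(X2, 2), k) ≐ q(M, k),  k ≐ k.
Decompose q/2: q(X2, 2) ≐ M,  k ≐ k.
Bind M := q(X2, 2); substituting into the one remaining equation that mentions M gives: q(g(X2, zero), g(empty, B)) ≐ q(g(g(g(empty, N), g(2, T)), zero), g(empty, q(N, q(X2, 2)))).
Delete trivial equation k ≐ k.
Delete trivial equation k ≐ k.
Decompose q/2: g(X2, zero) ≐ g(g(g(empty, N), g(2, T)), zero),  g(empty, B) ≐ g(empty, q(N, q(X2, 2))).
Decompose g/2: X2 ≐ g(g(empty, N), g(2, T)),  zero ≐ zero.
Bind X2 := g(g(empty, N), g(2, T)); substituting into the one remaining equation that mentions X2 gives: g(empty, B) ≐ g(empty, q(N, q(g(g(empty, N), g(2, T)), 2))). Substituting into the earlier binding gives M := q(g(g(empty, N), g(2, T)), 2).
Delete trivial equation zero ≐ zero.
Decompose g/2: empty ≐ empty,  B ≐ q(N, q(g(g(empty, N), g(2, T)), 2)).
Delete trivial equation empty ≐ empty.
Bind B := q(N, q(g(g(empty, N), g(2, T)), 2)); no other remaining equation mentions B.
Decompose q/2: g(nil, S) ≐ g(nil, g(zero, nil)),  Y2 ≐ N.
Decompose g/2: nil ≐ nil,  S ≐ g(zero, nil).
Delete trivial equation nil ≐ nil.
Bind S := g(zero, nil); no other remaining equation mentions S.
Bind Y2 := N; substituting into the one remaining equation that mentions Y2 gives: q(g(empty, T), q(zero, N)) ≐ q(g(empty, q(g(N, N), g(N, nil))), q(zero, g(g(k, k), g(nil, P)))).
Decompose q/2: g(empty, T) ≐ g(empty, q(g(N, N), g(N, nil))),  q(zero, N) ≐ q(zero, g(g(k, k), g(nil, P))).
Decompose g/2: empty ≐ empty,  T ≐ q(g(N, N), g(N, nil)).
Delete trivial equation empty ≐ empty.
Bind T := q(g(N, N), g(N, nil)); no other remaining equation mentions T. Substituting into the earlier bindings gives M := q(g(g(empty, N), g(2, q(g(N, N), g(N, nil)))), 2), X2 := g(g(empty, N), g(2, q(g(N, N), g(N, nil)))), B := q(N, q(g(g(empty, N), g(2, q(g(N, N), g(N, nil)))), 2)).
Decompose q/2: zero ≐ zero,  N ≐ g(g(k, k), g(nil, P)).
Delete trivial equation zero ≐ zero.
Bind N := g(g(k, k), g(nil, P)); no other remaining equation mentions N. Substituting into the earlier bindings gives M := q(g(g(empty, g(g(k, k), g(nil, P))), g(2, q(g(g(g(k, k), g(nil, P)), g(g(k, k), g(nil, P))), g(g(g(k, k), g(nil, P)), nil)))), 2), X2 := g(g(empty, g(g(k, k), g(nil, P))), g(2, q(g(g(g(k, k), g(nil, P)), g(g(k, k), g(nil, P))), g(g(g(k, k), g(nil, P)), nil)))), B := q(g(g(k, k), g(nil, P)), q(g(g(empty, g(g(k, k), g(nil, P))), g(2, q(g(g(g(k, k), g(nil, P)), g(g(k, k), g(nil, P))), g(g(g(k, k), g(nil, P)), nil)))), 2)), Y2 := g(g(k, k), g(nil, P)), T := q(g(g(g(k, k), g(nil, P)), g(g(k, k), g(nil, P))), g(g(g(k, k), g(nil, P)), nil)).
Decompose g/2: R ≐ P,  R ≐ q(nil, R).
Bind R := P; substituting into the remaining equation gives: P ≐ q(nil, P).
Occurs check fails: P occurs in q(nil, P); the equation P ≐ q(nil, P) has no finite solution.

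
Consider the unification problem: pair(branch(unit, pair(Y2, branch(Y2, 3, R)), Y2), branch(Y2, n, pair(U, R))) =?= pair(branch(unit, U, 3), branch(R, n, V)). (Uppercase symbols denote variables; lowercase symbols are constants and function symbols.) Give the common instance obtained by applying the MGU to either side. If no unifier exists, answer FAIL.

Decompose pair/2: branch(unit, pair(Y2, branch(Y2, 3, R)), Y2) =?= branch(unit, U, 3),  branch(Y2, n, pair(U, R)) =?= branch(R, n, V).
Decompose branch/3: unit =?= unit,  pair(Y2, branch(Y2, 3, R)) =?= U,  Y2 =?= 3.
Delete trivial equation unit =?= unit.
Bind U := pair(Y2, branch(Y2, 3, R)); substituting into the one remaining equation that mentions U gives: branch(Y2, n, pair(pair(Y2, branch(Y2, 3, R)), R)) =?= branch(R, n, V).
Bind Y2 := 3; substituting into the remaining equation gives: branch(3, n, pair(pair(3, branch(3, 3, R)), R)) =?= branch(R, n, V). Substituting into the earlier binding gives U := pair(3, branch(3, 3, R)).
Decompose branch/3: 3 =?= R,  n =?= n,  pair(pair(3, branch(3, 3, R)), R) =?= V.
Bind R := 3; substituting into the one remaining equation that mentions R gives: pair(pair(3, branch(3, 3, 3)), 3) =?= V. Substituting into the earlier binding gives U := pair(3, branch(3, 3, 3)).
Delete trivial equation n =?= n.
Bind V := pair(pair(3, branch(3, 3, 3)), 3).
Applying the MGU to either side gives pair(branch(unit, pair(3, branch(3, 3, 3)), 3), branch(3, n, pair(pair(3, branch(3, 3, 3)), 3))).

pair(branch(unit, pair(3, branch(3, 3, 3)), 3), branch(3, n, pair(pair(3, branch(3, 3, 3)), 3)))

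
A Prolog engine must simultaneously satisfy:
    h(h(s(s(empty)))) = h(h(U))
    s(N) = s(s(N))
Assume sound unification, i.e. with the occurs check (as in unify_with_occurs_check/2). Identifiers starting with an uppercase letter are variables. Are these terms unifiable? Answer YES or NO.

NO

Decompose h/1: h(s(s(empty))) = h(U).
Decompose h/1: s(s(empty)) = U.
Bind U := s(s(empty)); no other remaining equation mentions U.
Decompose s/1: N = s(N).
Occurs check fails: N occurs in s(N); the equation N = s(N) has no finite solution.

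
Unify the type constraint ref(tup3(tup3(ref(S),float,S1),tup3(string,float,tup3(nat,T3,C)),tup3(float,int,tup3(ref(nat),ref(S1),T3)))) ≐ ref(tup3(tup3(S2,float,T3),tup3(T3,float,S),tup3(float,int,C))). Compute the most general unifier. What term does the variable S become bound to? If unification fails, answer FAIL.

Decompose ref/1: tup3(tup3(ref(S),float,S1),tup3(string,float,tup3(nat,T3,C)),tup3(float,int,tup3(ref(nat),ref(S1),T3))) ≐ tup3(tup3(S2,float,T3),tup3(T3,float,S),tup3(float,int,C)).
Decompose tup3/3: tup3(ref(S),float,S1) ≐ tup3(S2,float,T3),  tup3(string,float,tup3(nat,T3,C)) ≐ tup3(T3,float,S),  tup3(float,int,tup3(ref(nat),ref(S1),T3)) ≐ tup3(float,int,C).
Decompose tup3/3: ref(S) ≐ S2,  float ≐ float,  S1 ≐ T3.
Bind S2 := ref(S); no other remaining equation mentions S2.
Delete trivial equation float ≐ float.
Bind S1 := T3; substituting into the one remaining equation that mentions S1 gives: tup3(float,int,tup3(ref(nat),ref(T3),T3)) ≐ tup3(float,int,C).
Decompose tup3/3: string ≐ T3,  float ≐ float,  tup3(nat,T3,C) ≐ S.
Bind T3 := string; substituting into the 2 remaining equations that mention T3 gives: tup3(nat,string,C) ≐ S,  tup3(float,int,tup3(ref(nat),ref(string),string)) ≐ tup3(float,int,C). Substituting into the earlier binding gives S1 := string.
Delete trivial equation float ≐ float.
Bind S := tup3(nat,string,C); no other remaining equation mentions S. Substituting into the earlier binding gives S2 := ref(tup3(nat,string,C)).
Decompose tup3/3: float ≐ float,  int ≐ int,  tup3(ref(nat),ref(string),string) ≐ C.
Delete trivial equation float ≐ float.
Delete trivial equation int ≐ int.
Bind C := tup3(ref(nat),ref(string),string). Substituting into the earlier bindings gives S2 := ref(tup3(nat,string,tup3(ref(nat),ref(string),string))), S := tup3(nat,string,tup3(ref(nat),ref(string),string)).
MGU = { S2 := ref(tup3(nat,string,tup3(ref(nat),ref(string),string))), S1 := string, T3 := string, S := tup3(nat,string,tup3(ref(nat),ref(string),string)), C := tup3(ref(nat),ref(string),string) }, so S := tup3(nat,string,tup3(ref(nat),ref(string),string)).

tup3(nat,string,tup3(ref(nat),ref(string),string))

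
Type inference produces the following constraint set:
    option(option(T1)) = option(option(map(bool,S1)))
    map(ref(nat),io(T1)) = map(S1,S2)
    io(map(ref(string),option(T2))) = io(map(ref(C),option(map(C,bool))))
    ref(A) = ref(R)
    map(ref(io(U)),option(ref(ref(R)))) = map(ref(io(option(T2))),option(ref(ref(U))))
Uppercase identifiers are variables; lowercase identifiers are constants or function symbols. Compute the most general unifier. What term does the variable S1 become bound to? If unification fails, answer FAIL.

Decompose option/1: option(T1) = option(map(bool,S1)).
Decompose option/1: T1 = map(bool,S1).
Bind T1 := map(bool,S1); substituting into the one remaining equation that mentions T1 gives: map(ref(nat),io(map(bool,S1))) = map(S1,S2).
Decompose map/2: ref(nat) = S1,  io(map(bool,S1)) = S2.
Bind S1 := ref(nat); substituting into the one remaining equation that mentions S1 gives: io(map(bool,ref(nat))) = S2. Substituting into the earlier binding gives T1 := map(bool,ref(nat)).
Bind S2 := io(map(bool,ref(nat))); no other remaining equation mentions S2.
Decompose io/1: map(ref(string),option(T2)) = map(ref(C),option(map(C,bool))).
Decompose map/2: ref(string) = ref(C),  option(T2) = option(map(C,bool)).
Decompose ref/1: string = C.
Bind C := string; substituting into the one remaining equation that mentions C gives: option(T2) = option(map(string,bool)).
Decompose option/1: T2 = map(string,bool).
Bind T2 := map(string,bool); substituting into the one remaining equation that mentions T2 gives: map(ref(io(U)),option(ref(ref(R)))) = map(ref(io(option(map(string,bool)))),option(ref(ref(U)))).
Decompose ref/1: A = R.
Bind A := R; no other remaining equation mentions A.
Decompose map/2: ref(io(U)) = ref(io(option(map(string,bool)))),  option(ref(ref(R))) = option(ref(ref(U))).
Decompose ref/1: io(U) = io(option(map(string,bool))).
Decompose io/1: U = option(map(string,bool)).
Bind U := option(map(string,bool)); substituting into the remaining equation gives: option(ref(ref(R))) = option(ref(ref(option(map(string,bool))))).
Decompose option/1: ref(ref(R)) = ref(ref(option(map(string,bool)))).
Decompose ref/1: ref(R) = ref(option(map(string,bool))).
Decompose ref/1: R = option(map(string,bool)).
Bind R := option(map(string,bool)). Substituting into the earlier binding gives A := option(map(string,bool)).
MGU = { T1 := map(bool,ref(nat)), S1 := ref(nat), S2 := io(map(bool,ref(nat))), C := string, T2 := map(string,bool), A := option(map(string,bool)), U := option(map(string,bool)), R := option(map(string,bool)) }, so S1 := ref(nat).

ref(nat)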